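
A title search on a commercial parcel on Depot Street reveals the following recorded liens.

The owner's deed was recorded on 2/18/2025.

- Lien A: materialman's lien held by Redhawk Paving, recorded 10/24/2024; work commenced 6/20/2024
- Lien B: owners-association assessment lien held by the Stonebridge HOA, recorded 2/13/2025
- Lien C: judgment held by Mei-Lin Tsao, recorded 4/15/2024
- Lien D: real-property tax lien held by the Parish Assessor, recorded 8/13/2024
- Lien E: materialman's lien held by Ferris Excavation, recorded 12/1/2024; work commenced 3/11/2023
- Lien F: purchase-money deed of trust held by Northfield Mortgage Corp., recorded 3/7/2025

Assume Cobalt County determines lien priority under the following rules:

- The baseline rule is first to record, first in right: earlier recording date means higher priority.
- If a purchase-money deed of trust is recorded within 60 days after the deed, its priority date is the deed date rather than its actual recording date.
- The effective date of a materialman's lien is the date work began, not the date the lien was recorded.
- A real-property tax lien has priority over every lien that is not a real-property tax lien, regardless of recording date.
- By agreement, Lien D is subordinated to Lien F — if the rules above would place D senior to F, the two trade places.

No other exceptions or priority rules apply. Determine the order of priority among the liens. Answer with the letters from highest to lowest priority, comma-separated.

F, E, C, A, B, D

Effective dates after the stated exceptions: A is treated as recorded 6/20/2024, the work-commencement date; E is treated as recorded 3/11/2023, the work-commencement date; F relates back to the deed date 2/18/2025.
D is a real-property tax lien and takes priority over every other lien.
Ordering the rest by effective date: E (3/11/2023), C (4/15/2024), A (6/20/2024), B (2/13/2025), F (2/18/2025).
D is senior to F before the subordination, so the two trade places.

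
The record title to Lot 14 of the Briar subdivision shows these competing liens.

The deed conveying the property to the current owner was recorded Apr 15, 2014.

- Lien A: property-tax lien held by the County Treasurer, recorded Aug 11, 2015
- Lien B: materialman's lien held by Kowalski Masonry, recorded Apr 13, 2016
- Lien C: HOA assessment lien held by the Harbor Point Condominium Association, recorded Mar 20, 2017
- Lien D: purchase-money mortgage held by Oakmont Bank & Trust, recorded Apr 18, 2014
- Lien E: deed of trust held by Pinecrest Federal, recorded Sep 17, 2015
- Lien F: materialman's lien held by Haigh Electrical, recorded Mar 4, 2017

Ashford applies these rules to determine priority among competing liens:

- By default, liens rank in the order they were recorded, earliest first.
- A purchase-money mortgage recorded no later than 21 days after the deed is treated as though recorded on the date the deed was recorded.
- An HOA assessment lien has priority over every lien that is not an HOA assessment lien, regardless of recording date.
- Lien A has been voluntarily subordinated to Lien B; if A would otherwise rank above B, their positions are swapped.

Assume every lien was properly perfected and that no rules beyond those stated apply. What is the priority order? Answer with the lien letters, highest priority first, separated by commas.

First, effective dates: D's effective date is the deed date, Apr 15, 2014.
C is an HOA assessment lien, so it outranks all other liens regardless of date.
Remaining liens by effective date: D (Apr 15, 2014), A (Aug 11, 2015), E (Sep 17, 2015), B (Apr 13, 2016), F (Mar 4, 2017).
A is senior to B before the subordination, so the two trade places.

C, D, B, E, A, F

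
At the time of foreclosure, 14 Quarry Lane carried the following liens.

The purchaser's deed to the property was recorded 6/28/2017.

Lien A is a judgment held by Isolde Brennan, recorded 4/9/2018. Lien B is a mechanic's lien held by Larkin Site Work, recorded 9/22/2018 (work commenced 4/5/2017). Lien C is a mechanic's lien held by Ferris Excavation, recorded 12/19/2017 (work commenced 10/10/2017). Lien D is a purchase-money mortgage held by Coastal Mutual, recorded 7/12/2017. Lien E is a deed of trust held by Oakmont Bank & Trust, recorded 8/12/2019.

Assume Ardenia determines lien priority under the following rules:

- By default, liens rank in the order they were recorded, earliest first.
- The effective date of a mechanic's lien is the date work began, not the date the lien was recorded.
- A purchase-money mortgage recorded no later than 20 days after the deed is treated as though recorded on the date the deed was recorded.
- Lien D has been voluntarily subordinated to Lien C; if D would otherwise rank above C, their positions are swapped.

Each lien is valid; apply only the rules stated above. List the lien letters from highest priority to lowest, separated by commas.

Effective dates after the stated exceptions: B's effective date is 4/5/2017, when work began; C's effective date is 10/10/2017, when work began; D's effective date is the deed date, 6/28/2017.
Sorted by effective date: B (4/5/2017), D (6/28/2017), C (10/10/2017), A (4/9/2018), E (8/12/2019).
D would otherwise be senior to C, so under the subordination agreement D and C exchange positions.

B, C, D, A, E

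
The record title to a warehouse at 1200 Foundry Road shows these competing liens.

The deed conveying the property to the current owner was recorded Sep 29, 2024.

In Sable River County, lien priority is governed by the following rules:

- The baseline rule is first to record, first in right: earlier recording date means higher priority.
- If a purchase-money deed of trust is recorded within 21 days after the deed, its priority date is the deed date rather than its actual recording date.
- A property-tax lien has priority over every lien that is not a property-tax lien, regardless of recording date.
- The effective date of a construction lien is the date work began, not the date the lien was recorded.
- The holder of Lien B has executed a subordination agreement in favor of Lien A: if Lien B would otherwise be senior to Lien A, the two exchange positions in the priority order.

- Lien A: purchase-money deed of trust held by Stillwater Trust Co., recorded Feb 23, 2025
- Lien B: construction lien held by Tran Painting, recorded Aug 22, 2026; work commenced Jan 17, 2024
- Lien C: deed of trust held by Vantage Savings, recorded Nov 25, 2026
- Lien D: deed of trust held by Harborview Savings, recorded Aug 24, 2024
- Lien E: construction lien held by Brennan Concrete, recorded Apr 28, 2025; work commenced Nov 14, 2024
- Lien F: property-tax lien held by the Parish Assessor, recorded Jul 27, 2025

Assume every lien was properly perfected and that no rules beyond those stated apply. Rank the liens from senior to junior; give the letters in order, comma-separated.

F, A, D, E, B, C

First, effective dates: A was recorded 147 days after the deed, outside the 21-day window, so it keeps its recording date; B's effective date is Jan 17, 2024, when work began; E relates back to Nov 14, 2024 (work commenced).
As a property-tax lien, F is senior to every other lien.
Ordering the rest by effective date: B (Jan 17, 2024), D (Aug 24, 2024), E (Nov 14, 2024), A (Feb 23, 2025), C (Nov 25, 2026).
The subordination applies — B was senior to A — so B and A swap.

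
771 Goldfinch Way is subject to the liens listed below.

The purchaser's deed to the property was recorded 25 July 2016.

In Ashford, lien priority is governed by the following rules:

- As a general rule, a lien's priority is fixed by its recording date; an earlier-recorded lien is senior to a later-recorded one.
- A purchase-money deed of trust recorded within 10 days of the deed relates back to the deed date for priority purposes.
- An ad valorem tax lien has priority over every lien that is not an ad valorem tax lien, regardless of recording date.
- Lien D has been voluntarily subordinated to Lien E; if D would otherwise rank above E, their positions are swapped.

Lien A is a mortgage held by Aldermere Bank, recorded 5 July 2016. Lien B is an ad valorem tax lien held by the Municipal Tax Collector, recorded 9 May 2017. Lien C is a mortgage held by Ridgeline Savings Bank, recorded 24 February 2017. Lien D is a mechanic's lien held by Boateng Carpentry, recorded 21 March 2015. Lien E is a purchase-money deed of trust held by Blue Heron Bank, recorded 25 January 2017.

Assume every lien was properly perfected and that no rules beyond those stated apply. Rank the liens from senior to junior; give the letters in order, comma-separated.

Adjusting effective dates: E was recorded 184 days after the deed, outside the 10-day window, so it keeps its recording date.
B is an ad valorem tax lien and takes priority over every other lien.
Ordering the rest by effective date: D (21 March 2015), A (5 July 2016), E (25 January 2017), C (24 February 2017).
D is senior to E before the subordination, so the two trade places.

B, E, A, D, C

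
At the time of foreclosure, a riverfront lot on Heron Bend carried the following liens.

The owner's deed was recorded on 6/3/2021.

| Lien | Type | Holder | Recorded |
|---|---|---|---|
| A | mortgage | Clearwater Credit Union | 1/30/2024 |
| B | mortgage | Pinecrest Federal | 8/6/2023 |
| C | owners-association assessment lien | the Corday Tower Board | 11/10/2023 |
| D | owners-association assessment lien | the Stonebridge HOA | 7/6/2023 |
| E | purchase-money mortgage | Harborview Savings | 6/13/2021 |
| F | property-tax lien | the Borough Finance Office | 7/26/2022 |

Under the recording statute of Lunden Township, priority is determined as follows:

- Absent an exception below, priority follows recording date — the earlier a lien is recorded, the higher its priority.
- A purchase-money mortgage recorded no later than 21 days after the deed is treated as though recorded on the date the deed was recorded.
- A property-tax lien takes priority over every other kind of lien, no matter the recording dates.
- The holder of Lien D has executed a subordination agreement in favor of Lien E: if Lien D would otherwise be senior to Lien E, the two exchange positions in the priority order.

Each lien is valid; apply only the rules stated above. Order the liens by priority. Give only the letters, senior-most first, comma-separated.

Adjusting effective dates: E was recorded within the 21-day window, so its effective date is the deed date 6/3/2021.
F is a property-tax lien and takes priority over every other lien.
The other liens, earliest effective date first: E (6/3/2021), D (7/6/2023), B (8/6/2023), C (11/10/2023), A (1/30/2024).
D already ranks below E; the subordination has no effect.

F, E, D, B, C, A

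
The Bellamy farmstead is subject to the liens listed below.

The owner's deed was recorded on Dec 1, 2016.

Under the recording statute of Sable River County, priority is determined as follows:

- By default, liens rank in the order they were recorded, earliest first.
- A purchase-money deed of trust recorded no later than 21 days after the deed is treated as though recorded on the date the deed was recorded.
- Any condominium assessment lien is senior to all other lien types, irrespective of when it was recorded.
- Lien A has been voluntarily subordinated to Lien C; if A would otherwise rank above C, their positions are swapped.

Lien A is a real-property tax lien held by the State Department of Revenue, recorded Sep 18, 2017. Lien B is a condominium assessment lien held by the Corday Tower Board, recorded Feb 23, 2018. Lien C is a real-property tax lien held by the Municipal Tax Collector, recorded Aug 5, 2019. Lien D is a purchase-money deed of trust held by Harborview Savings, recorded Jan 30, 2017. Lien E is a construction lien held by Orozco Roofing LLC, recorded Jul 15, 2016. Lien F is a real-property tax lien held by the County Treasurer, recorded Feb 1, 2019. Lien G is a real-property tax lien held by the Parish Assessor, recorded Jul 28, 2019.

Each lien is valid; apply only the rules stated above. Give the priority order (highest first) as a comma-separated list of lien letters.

B, E, D, C, F, G, A

Adjusting effective dates: D was recorded 60 days after the deed, outside the 21-day window, so it keeps its recording date.
B is a condominium assessment lien and takes priority over every other lien.
The other liens, earliest effective date first: E (Jul 15, 2016), D (Jan 30, 2017), A (Sep 18, 2017), F (Feb 1, 2019), G (Jul 28, 2019), C (Aug 5, 2019).
A is senior to C before the subordination, so the two trade places.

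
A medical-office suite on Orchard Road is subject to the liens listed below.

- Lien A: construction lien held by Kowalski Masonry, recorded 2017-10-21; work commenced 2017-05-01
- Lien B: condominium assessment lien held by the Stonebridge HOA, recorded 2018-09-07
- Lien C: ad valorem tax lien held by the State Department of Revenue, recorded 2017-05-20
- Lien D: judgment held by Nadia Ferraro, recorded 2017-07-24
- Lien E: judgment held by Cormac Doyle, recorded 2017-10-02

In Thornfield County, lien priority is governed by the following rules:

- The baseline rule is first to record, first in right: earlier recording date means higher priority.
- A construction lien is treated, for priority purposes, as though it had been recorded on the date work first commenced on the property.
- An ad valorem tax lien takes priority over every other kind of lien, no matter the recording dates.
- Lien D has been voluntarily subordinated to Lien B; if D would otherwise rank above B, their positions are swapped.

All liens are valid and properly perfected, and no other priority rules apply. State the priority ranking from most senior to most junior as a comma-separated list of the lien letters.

C, A, B, E, D

Adjusting effective dates: A is treated as recorded 2017-05-01, the work-commencement date.
As an ad valorem tax lien, C is senior to every other lien.
Among the remaining liens, by effective date: A (2017-05-01), D (2017-07-24), E (2017-10-02), B (2018-09-07).
The subordination applies — D was senior to B — so D and B swap.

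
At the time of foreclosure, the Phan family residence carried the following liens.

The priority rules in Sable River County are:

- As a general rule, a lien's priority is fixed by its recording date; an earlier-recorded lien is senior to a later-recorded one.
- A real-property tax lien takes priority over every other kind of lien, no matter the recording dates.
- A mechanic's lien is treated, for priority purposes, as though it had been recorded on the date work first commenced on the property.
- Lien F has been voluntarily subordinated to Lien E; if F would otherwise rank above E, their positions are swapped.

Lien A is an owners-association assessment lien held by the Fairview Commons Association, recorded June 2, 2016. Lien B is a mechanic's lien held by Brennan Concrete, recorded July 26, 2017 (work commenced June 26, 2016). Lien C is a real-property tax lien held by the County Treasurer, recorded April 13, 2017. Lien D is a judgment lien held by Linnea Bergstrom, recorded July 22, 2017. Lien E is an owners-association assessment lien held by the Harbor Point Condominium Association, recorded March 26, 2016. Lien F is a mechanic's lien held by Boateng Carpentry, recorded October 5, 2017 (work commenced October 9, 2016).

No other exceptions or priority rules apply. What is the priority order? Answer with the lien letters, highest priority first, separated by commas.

Effective dates after the stated exceptions: B's effective date is June 26, 2016, when work began; F's effective date is October 9, 2016, when work began.
C is a real-property tax lien and takes priority over every other lien.
Ordering the rest by effective date: E (March 26, 2016), A (June 2, 2016), B (June 26, 2016), F (October 9, 2016), D (July 22, 2017).
Since F is not senior to E, the subordination leaves the order unchanged.

C, E, A, B, F, D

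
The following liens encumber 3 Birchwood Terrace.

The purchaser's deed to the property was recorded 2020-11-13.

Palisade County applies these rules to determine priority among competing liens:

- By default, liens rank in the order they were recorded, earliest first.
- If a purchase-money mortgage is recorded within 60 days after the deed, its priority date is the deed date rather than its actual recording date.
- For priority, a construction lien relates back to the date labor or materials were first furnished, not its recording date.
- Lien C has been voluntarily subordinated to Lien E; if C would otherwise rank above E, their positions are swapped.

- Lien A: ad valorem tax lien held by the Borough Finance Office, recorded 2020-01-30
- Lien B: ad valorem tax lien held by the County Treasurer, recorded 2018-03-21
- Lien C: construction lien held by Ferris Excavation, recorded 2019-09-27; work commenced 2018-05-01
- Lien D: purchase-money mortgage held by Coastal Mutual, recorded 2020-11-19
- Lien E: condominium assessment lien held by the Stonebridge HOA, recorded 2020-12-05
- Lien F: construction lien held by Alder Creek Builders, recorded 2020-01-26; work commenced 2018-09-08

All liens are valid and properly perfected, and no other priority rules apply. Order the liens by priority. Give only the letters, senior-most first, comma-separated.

B, E, F, A, D, C

Adjusting effective dates: C is treated as recorded 2018-05-01, the work-commencement date; D's effective date is the deed date, 2020-11-13; F relates back to 2018-09-08 (work commenced).
Sorted by effective date: B (2018-03-21), C (2018-05-01), F (2018-09-08), A (2020-01-30), D (2020-11-13), E (2020-12-05).
The subordination applies — C was senior to E — so C and E swap.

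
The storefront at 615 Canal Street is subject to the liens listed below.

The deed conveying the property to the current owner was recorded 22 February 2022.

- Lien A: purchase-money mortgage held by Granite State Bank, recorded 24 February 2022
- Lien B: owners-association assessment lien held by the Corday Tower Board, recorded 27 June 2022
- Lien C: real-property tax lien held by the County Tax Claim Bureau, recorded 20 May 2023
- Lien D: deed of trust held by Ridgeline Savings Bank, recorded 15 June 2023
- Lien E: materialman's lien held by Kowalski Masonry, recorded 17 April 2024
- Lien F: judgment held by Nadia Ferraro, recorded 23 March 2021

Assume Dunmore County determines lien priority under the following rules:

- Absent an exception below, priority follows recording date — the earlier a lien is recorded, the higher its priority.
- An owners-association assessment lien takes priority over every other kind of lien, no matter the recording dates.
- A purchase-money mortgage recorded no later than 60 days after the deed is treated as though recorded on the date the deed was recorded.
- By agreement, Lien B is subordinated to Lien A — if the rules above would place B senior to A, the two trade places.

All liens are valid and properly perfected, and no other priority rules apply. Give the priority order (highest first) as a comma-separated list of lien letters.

Effective dates after the stated exceptions: A relates back to the deed date 22 February 2022.
B is an owners-association assessment lien, so it outranks all other liens regardless of date.
Among the remaining liens, by effective date: F (23 March 2021), A (22 February 2022), C (20 May 2023), D (15 June 2023), E (17 April 2024).
B would otherwise be senior to A, so under the subordination agreement B and A exchange positions.

A, F, B, C, D, E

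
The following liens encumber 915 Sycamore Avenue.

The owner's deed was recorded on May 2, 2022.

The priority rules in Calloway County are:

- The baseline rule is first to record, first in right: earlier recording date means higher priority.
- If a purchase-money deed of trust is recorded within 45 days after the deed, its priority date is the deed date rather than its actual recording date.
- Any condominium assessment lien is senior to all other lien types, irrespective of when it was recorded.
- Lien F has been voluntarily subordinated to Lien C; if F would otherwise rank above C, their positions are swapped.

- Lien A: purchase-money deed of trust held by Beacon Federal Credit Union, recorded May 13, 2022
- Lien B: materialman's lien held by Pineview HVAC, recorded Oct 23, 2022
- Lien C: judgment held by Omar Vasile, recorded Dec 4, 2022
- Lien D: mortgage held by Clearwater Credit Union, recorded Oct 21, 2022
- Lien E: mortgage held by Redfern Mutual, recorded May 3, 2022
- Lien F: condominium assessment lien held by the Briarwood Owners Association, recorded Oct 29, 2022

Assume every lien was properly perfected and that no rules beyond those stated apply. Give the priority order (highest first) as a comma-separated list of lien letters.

C, A, E, D, B, F

Effective dates after the stated exceptions: A was recorded within the 45-day window, so its effective date is the deed date May 2, 2022.
F is a condominium assessment lien, so it outranks all other liens regardless of date.
The other liens, earliest effective date first: A (May 2, 2022), E (May 3, 2022), D (Oct 21, 2022), B (Oct 23, 2022), C (Dec 4, 2022).
The subordination applies — F was senior to C — so F and C swap.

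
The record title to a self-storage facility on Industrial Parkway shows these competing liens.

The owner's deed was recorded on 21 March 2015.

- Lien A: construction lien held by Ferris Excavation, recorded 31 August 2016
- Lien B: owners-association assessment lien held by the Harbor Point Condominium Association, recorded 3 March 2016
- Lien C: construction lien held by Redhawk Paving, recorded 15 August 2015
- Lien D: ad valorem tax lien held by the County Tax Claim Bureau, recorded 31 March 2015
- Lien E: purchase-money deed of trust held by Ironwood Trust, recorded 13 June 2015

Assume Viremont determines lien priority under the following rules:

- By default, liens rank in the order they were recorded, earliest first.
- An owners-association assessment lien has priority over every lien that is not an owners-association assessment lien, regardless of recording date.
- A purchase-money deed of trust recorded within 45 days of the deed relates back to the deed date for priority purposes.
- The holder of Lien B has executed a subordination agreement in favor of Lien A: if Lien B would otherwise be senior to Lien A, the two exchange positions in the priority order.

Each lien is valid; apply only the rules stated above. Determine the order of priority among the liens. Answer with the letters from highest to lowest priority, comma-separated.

A, D, E, C, B

Effective dates after the stated exceptions: E was recorded 84 days after the deed — beyond 45 days — so no relation-back applies.
B, as an owners-association assessment lien, has superpriority and ranks first.
Remaining liens by effective date: D (31 March 2015), E (13 June 2015), C (15 August 2015), A (31 August 2016).
The subordination applies — B was senior to A — so B and A swap.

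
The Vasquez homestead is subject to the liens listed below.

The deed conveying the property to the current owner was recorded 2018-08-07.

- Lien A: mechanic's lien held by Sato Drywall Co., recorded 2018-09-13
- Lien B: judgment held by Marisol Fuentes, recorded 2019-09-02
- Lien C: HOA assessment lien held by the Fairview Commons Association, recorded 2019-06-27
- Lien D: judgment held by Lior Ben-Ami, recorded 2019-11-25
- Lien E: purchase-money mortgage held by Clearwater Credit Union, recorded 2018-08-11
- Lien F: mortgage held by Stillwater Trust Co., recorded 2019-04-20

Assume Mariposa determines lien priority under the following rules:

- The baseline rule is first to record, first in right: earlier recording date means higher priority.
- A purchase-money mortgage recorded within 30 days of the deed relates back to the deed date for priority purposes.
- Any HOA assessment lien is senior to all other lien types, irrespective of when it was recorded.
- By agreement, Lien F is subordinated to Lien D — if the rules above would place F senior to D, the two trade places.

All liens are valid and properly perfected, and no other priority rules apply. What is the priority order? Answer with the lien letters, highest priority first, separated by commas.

First, effective dates: E relates back to the deed date 2018-08-07.
C is an HOA assessment lien, so it outranks all other liens regardless of date.
Among the remaining liens, by effective date: E (2018-08-07), A (2018-09-13), F (2019-04-20), B (2019-09-02), D (2019-11-25).
F would otherwise be senior to D, so under the subordination agreement F and D exchange positions.

C, E, A, D, B, F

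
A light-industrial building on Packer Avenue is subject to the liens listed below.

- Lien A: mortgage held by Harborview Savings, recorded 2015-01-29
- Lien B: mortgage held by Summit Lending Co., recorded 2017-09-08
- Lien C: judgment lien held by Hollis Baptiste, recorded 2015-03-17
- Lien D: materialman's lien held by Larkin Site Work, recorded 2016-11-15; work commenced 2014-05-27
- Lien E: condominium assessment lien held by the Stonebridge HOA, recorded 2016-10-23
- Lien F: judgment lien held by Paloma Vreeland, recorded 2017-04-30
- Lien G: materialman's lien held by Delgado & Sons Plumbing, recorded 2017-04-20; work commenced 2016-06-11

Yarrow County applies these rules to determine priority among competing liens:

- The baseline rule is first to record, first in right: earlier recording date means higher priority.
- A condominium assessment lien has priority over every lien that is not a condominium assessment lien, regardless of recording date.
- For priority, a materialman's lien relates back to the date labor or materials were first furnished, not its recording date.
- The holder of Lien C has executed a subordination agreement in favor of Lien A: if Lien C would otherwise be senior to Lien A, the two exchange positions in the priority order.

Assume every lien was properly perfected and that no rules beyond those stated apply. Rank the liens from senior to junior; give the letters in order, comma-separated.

Adjusting effective dates: D's effective date is 2014-05-27, when work began; G's effective date is 2016-06-11, when work began.
E is a condominium assessment lien and takes priority over every other lien.
Among the remaining liens, by effective date: D (2014-05-27), A (2015-01-29), C (2015-03-17), G (2016-06-11), F (2017-04-30), B (2017-09-08).
C is already junior to A, so the subordination agreement changes nothing.

E, D, A, C, G, F, B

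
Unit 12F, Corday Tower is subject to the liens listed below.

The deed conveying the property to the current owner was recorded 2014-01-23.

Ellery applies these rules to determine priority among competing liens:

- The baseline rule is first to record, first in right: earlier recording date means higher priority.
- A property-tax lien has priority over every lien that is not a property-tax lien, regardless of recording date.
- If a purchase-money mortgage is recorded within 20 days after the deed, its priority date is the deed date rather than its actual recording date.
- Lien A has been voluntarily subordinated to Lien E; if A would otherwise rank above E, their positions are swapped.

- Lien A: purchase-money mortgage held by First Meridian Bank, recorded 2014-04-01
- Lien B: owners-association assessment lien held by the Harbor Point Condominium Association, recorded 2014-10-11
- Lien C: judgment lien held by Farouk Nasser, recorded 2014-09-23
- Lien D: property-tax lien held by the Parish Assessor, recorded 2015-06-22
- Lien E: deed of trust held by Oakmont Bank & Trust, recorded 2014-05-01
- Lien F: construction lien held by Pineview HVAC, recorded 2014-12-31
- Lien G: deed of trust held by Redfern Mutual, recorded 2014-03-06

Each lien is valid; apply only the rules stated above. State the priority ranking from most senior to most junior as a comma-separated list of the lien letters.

Effective dates after the stated exceptions: A missed the 20-day window (68 days after the deed), so its recording date stands.
D is a property-tax lien and takes priority over every other lien.
The other liens, earliest effective date first: G (2014-03-06), A (2014-04-01), E (2014-05-01), C (2014-09-23), B (2014-10-11), F (2014-12-31).
Because A would otherwise rank above E, the subordination swaps them.

D, G, E, A, C, B, F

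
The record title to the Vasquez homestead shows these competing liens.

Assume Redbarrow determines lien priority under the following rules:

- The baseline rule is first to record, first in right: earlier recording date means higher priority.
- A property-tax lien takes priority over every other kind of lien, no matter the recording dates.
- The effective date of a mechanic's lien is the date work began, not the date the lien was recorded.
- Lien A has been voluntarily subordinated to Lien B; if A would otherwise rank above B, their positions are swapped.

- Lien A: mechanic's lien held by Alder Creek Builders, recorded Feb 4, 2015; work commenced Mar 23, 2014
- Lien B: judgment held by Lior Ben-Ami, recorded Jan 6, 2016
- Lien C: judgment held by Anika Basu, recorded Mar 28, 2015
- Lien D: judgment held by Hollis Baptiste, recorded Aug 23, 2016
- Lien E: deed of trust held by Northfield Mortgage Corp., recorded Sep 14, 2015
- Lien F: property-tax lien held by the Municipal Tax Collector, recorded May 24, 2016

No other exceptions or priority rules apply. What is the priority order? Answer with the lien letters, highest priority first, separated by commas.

F, B, C, E, A, D

Effective dates: A relates back to Mar 23, 2014 (work commenced).
F is a property-tax lien, so it outranks all other liens regardless of date.
The other liens, earliest effective date first: A (Mar 23, 2014), C (Mar 28, 2015), E (Sep 14, 2015), B (Jan 6, 2016), D (Aug 23, 2016).
A is senior to B before the subordination, so the two trade places.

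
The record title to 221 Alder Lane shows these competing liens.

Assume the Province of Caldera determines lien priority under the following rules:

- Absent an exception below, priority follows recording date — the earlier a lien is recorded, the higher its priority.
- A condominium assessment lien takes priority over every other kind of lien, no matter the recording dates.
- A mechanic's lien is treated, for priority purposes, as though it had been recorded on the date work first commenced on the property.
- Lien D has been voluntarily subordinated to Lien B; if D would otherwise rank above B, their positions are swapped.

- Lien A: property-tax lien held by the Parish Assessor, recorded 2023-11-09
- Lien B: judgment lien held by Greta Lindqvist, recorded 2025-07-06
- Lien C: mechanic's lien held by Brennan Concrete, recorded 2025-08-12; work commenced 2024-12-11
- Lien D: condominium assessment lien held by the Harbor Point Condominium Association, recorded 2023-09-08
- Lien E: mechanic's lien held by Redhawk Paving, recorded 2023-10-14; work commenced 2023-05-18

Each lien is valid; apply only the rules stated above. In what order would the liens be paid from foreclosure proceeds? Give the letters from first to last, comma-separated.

B, E, A, C, D

Adjusting effective dates: C relates back to 2024-12-11 (work commenced); E is treated as recorded 2023-05-18, the work-commencement date.
As a condominium assessment lien, D is senior to every other lien.
Remaining liens by effective date: E (2023-05-18), A (2023-11-09), C (2024-12-11), B (2025-07-06).
Because D would otherwise rank above B, the subordination swaps them.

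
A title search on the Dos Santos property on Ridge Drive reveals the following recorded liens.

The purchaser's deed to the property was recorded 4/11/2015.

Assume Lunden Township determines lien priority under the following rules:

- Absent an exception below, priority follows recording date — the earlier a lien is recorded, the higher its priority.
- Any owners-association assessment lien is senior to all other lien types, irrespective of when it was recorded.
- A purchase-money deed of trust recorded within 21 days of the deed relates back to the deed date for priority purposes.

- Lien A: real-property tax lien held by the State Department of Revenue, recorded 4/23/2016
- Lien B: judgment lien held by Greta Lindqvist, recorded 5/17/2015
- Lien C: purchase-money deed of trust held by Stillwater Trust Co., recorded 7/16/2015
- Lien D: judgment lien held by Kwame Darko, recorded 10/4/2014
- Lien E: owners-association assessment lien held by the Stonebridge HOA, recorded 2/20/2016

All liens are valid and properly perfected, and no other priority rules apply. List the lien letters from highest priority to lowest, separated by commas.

E, D, B, C, A

Adjusting effective dates: C missed the 21-day window (96 days after the deed), so its recording date stands.
E, as an owners-association assessment lien, has superpriority and ranks first.
Ordering the rest by effective date: D (10/4/2014), B (5/17/2015), C (7/16/2015), A (4/23/2016).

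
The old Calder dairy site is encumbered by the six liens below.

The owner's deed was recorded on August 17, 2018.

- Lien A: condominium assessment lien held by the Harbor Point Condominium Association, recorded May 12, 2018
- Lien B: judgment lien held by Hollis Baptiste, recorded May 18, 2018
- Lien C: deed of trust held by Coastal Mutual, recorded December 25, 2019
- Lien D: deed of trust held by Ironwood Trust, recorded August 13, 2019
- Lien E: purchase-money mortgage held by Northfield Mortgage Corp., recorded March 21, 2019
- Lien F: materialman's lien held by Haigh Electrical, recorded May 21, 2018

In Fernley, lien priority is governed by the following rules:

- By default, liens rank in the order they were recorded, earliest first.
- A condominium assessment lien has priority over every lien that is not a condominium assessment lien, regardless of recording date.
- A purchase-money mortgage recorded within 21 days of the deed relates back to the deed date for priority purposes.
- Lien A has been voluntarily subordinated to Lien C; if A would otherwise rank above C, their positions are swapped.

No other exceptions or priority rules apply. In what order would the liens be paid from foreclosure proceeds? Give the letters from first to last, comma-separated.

Effective dates: E was recorded 216 days after the deed, outside the 21-day window, so it keeps its recording date.
As a condominium assessment lien, A is senior to every other lien.
Among the remaining liens, by effective date: B (May 18, 2018), F (May 21, 2018), E (March 21, 2019), D (August 13, 2019), C (December 25, 2019).
The subordination applies — A was senior to C — so A and C swap.

C, B, F, E, D, A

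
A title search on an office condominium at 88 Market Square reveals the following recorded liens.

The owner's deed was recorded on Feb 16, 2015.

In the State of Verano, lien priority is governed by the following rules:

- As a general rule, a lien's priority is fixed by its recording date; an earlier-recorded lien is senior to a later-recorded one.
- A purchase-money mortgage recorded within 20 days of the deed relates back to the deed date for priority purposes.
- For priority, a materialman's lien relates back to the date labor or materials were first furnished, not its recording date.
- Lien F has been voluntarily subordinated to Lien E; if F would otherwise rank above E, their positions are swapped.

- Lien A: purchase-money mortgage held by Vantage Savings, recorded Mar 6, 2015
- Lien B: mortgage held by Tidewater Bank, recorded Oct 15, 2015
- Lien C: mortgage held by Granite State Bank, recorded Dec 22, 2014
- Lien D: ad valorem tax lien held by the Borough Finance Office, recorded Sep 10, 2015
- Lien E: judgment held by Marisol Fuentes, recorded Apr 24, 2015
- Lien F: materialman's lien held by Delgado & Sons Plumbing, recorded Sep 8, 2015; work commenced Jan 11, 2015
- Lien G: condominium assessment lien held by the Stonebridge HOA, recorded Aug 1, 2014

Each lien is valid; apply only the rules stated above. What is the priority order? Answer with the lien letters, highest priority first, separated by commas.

First, effective dates: A's effective date is the deed date, Feb 16, 2015; F is treated as recorded Jan 11, 2015, the work-commencement date.
By effective date, earliest first: G (Aug 1, 2014), C (Dec 22, 2014), F (Jan 11, 2015), A (Feb 16, 2015), E (Apr 24, 2015), D (Sep 10, 2015), B (Oct 15, 2015).
Because F would otherwise rank above E, the subordination swaps them.

G, C, E, A, F, D, B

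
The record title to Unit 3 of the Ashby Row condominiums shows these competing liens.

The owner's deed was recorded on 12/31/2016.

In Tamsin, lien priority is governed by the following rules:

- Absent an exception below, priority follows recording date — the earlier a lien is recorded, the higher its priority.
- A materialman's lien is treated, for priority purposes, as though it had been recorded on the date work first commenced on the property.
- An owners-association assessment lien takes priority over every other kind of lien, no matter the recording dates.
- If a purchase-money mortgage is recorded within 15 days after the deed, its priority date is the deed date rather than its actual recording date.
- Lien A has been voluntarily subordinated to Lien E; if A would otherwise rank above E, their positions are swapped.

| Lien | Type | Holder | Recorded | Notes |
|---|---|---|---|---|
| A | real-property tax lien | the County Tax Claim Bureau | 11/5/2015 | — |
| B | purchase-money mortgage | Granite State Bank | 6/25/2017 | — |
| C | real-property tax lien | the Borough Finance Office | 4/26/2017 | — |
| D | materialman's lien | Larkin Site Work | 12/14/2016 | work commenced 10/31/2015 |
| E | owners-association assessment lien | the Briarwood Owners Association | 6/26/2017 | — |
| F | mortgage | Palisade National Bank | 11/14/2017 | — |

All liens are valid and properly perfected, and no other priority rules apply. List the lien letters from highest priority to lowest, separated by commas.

E, D, A, C, B, F

First, effective dates: B was recorded 176 days after the deed, outside the 15-day window, so it keeps its recording date; D is treated as recorded 10/31/2015, the work-commencement date.
E is an owners-association assessment lien and takes priority over every other lien.
The other liens, earliest effective date first: D (10/31/2015), A (11/5/2015), C (4/26/2017), B (6/25/2017), F (11/14/2017).
Since A is not senior to E, the subordination leaves the order unchanged.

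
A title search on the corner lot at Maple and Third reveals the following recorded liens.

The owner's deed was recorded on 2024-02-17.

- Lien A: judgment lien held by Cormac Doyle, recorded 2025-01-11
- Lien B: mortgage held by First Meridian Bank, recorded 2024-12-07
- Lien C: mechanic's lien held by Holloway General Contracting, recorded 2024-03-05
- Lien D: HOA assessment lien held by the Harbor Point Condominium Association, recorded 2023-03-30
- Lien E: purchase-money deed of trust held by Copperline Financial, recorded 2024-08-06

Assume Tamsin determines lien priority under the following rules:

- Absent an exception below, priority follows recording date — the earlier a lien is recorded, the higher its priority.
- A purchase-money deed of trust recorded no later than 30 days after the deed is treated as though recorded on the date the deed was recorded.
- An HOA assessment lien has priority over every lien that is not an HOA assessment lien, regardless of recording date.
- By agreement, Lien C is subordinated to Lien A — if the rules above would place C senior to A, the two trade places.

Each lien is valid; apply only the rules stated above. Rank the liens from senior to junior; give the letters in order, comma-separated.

D, A, E, B, C

First, effective dates: E was recorded 171 days after the deed, outside the 30-day window, so it keeps its recording date.
As an HOA assessment lien, D is senior to every other lien.
Remaining liens by effective date: C (2024-03-05), E (2024-08-06), B (2024-12-07), A (2025-01-11).
C is senior to A before the subordination, so the two trade places.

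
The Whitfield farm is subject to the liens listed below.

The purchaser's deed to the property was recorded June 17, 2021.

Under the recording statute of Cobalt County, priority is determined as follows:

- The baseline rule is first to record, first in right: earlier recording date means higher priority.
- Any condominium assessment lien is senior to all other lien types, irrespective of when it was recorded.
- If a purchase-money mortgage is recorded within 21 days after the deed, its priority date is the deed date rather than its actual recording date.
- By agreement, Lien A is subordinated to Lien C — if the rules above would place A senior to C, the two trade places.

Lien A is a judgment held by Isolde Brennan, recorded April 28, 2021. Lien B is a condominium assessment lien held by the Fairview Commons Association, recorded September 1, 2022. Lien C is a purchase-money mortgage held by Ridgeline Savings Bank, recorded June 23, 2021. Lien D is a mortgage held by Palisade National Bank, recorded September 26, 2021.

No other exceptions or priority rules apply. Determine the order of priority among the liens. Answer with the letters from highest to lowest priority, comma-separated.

B, C, A, D

Adjusting effective dates: C's effective date is the deed date, June 17, 2021.
As a condominium assessment lien, B is senior to every other lien.
The other liens, earliest effective date first: A (April 28, 2021), C (June 17, 2021), D (September 26, 2021).
Because A would otherwise rank above C, the subordination swaps them.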